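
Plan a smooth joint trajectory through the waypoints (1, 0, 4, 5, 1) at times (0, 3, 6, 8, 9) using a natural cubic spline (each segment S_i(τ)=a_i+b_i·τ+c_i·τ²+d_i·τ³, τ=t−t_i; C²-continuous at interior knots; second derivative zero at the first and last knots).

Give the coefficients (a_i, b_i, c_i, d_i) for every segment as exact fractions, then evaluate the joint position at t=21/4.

  seg 0: a=1 b=-75/103 c=0 d=122/2781
  seg 1: a=0 b=47/103 c=122/309 d=-95/2781
  seg 2: a=4 b=196/103 c=9/103 d=-325/824
  seg 3: a=5 b=-511/206 c=-939/412 d=313/412
S(21/4) = 17379/6592

Δ: Δ0=-1/3, Δ1=4/3, Δ2=1/2, Δ3=-4
row 1: diag=12, rhs=10; c'=1/4, d'=5/6
row 2: denom=10−3·1/4=37/4; d'=(-5−3·5/6)/(37/4)=-30/37
row 3: denom=6−2·8/37=206/37; d'=(-27−2·-30/37)/(206/37)=-939/206
back: M3=-939/206
back: M2=-30/37−8/37·-939/206=18/103
back: M1=5/6−1/4·18/103=244/309
M: M0=0, M1=244/309, M2=18/103, M3=-939/206, M4=0
seg 0: a=1, c=M0/2=0, d=(M1−M0)/(6·3)=122/2781, b=Δ0−h0·(2M0+M1)/6=-75/103
seg 1: a=0, c=M1/2=122/309, d=(M2−M1)/(6·3)=-95/2781, b=Δ1−h1·(2M1+M2)/6=47/103
seg 2: a=4, c=M2/2=9/103, d=(M3−M2)/(6·2)=-325/824, b=Δ2−h2·(2M2+M3)/6=196/103
seg 3: a=5, c=M3/2=-939/412, d=(M4−M3)/(6·1)=313/412, b=Δ3−h3·(2M3+M4)/6=-511/206
t_q=21/4 → seg 1, τ=9/4; S=0+47/103·τ+122/309·τ²+-95/2781·τ³=17379/6592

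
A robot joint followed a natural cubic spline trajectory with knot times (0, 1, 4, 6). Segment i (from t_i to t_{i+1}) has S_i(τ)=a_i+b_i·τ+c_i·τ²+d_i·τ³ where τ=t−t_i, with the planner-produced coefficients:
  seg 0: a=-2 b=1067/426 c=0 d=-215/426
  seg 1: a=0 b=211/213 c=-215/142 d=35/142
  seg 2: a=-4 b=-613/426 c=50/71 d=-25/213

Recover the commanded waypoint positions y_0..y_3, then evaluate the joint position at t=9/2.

y_0=-2 y_1=0 y_2=-4 y_3=-5
S(9/2) = -2589/568

y_0 = S_0(0) = a_0 = -2
y_1 = S_1(0) = a_1 = 0
y_2 = S_2(0) = a_2 = -4
y_3 = S_2(2) = -5
t_q=9/2 is in segment 2 (τ=1/2); S_2(τ)=-2589/568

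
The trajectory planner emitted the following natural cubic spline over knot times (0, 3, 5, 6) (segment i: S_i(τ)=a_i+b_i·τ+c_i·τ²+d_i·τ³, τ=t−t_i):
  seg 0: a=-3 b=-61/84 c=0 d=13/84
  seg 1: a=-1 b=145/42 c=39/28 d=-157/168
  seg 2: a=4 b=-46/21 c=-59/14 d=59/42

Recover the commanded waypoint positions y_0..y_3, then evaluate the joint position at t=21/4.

y_0=-3 y_1=-1 y_2=4 y_3=-1
S(21/4) = 411/128

y_0 = S_0(0) = a_0 = -3
y_1 = S_1(0) = a_1 = -1
y_2 = S_2(0) = a_2 = 4
y_3 = S_2(1) = -1
t_q=21/4 is in segment 2 (τ=1/4); S_2(τ)=411/128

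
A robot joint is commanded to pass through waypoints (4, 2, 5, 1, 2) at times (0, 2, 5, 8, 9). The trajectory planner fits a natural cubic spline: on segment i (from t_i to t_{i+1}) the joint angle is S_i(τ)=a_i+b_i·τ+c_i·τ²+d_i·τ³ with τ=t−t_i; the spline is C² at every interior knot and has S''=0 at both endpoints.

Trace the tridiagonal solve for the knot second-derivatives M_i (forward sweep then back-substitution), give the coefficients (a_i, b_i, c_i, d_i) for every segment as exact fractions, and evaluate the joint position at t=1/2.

Δ: Δ0=-1, Δ1=1, Δ2=-4/3, Δ3=1
row 1: diag=10, rhs=12; c'=3/10, d'=6/5
row 2: denom=12−3·3/10=111/10; d'=(-14−3·6/5)/(111/10)=-176/111
row 3: denom=8−3·10/37=266/37; d'=(14−3·-176/111)/(266/37)=347/133
back: M3=347/133
back: M2=-176/111−10/37·347/133=-914/399
back: M1=6/5−3/10·-914/399=251/133
M: M0=0, M1=251/133, M2=-914/399, M3=347/133, M4=0
seg 0: a=4, c=M0/2=0, d=(M1−M0)/(6·2)=251/1596, b=Δ0−h0·(2M0+M1)/6=-650/399
seg 1: a=2, c=M1/2=251/266, d=(M2−M1)/(6·3)=-1667/7182, b=Δ1−h1·(2M1+M2)/6=103/399
seg 2: a=5, c=M2/2=-457/399, d=(M3−M2)/(6·3)=1955/7182, b=Δ2−h2·(2M2+M3)/6=-277/798
seg 3: a=1, c=M3/2=347/266, d=(M4−M3)/(6·1)=-347/798, b=Δ3−h3·(2M3+M4)/6=52/399
t_q=1/2 → seg 0, τ=1/2; S=4+-650/399·τ+0·τ²+251/1596·τ³=13641/4256

  seg 0: a=4 b=-650/399 c=0 d=251/1596
  seg 1: a=2 b=103/399 c=251/266 d=-1667/7182
  seg 2: a=5 b=-277/798 c=-457/399 d=1955/7182
  seg 3: a=1 b=52/399 c=347/266 d=-347/798
S(1/2) = 13641/4256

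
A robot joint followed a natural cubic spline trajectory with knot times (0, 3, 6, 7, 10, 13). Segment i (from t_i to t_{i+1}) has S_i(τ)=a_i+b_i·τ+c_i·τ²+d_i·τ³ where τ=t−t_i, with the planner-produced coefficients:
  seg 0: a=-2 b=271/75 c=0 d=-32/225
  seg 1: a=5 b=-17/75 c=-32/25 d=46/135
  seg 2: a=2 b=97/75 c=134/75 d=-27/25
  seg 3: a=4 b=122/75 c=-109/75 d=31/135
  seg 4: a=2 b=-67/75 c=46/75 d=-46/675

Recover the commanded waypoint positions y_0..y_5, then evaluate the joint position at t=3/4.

y_0=-2 y_1=5 y_2=2 y_3=4 y_4=2 y_5=3
S(3/4) = 13/20

y_0 = S_0(0) = a_0 = -2
y_1 = S_1(0) = a_1 = 5
y_2 = S_2(0) = a_2 = 2
y_3 = S_3(0) = a_3 = 4
y_4 = S_4(0) = a_4 = 2
y_5 = S_4(3) = 3
t_q=3/4 is in segment 0 (τ=3/4); S_0(τ)=13/20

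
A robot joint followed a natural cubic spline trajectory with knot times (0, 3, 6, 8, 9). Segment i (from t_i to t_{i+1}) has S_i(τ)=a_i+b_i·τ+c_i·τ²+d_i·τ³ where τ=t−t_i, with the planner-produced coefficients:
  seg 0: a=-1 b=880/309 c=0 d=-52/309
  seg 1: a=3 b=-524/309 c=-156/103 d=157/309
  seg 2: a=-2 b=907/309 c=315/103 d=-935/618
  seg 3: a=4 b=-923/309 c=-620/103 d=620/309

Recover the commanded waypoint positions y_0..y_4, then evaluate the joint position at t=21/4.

y_0 = S_0(0) = a_0 = -1
y_1 = S_1(0) = a_1 = 3
y_2 = S_2(0) = a_2 = -2
y_3 = S_3(0) = a_3 = 4
y_4 = S_3(1) = -3
t_q=21/4 is in segment 1 (τ=9/4); S_1(τ)=-17769/6592

y_0=-1 y_1=3 y_2=-2 y_3=4 y_4=-3
S(21/4) = -17769/6592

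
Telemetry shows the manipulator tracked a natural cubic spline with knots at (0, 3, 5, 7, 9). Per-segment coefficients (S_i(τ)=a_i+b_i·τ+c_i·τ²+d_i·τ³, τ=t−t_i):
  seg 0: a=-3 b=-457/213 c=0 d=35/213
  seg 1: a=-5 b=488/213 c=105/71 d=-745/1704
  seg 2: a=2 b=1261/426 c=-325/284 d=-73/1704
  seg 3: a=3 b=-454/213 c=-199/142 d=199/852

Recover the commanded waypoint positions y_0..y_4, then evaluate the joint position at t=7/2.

y_0 = S_0(0) = a_0 = -3
y_1 = S_1(0) = a_1 = -5
y_2 = S_2(0) = a_2 = 2
y_3 = S_3(0) = a_3 = 3
y_4 = S_3(2) = -5
t_q=7/2 is in segment 1 (τ=1/2); S_1(τ)=-16083/4544

y_0=-3 y_1=-5 y_2=2 y_3=3 y_4=-5
S(7/2) = -16083/4544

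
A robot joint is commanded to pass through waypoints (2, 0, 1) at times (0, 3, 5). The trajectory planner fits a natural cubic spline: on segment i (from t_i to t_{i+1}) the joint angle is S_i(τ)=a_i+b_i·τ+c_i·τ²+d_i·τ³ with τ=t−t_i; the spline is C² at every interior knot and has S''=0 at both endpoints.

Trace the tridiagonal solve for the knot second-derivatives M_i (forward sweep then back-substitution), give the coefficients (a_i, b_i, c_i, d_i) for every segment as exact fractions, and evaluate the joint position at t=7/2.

  seg 0: a=2 b=-61/60 c=0 d=7/180
  seg 1: a=0 b=1/30 c=7/20 d=-7/120
S(7/2) = 31/320

Δ: Δ0=-2/3, Δ1=1/2
row 1: diag=10, rhs=7; c'=1/5, d'=7/10
back: M1=7/10
M: M0=0, M1=7/10, M2=0
seg 0: a=2, c=M0/2=0, d=(M1−M0)/(6·3)=7/180, b=Δ0−h0·(2M0+M1)/6=-61/60
seg 1: a=0, c=M1/2=7/20, d=(M2−M1)/(6·2)=-7/120, b=Δ1−h1·(2M1+M2)/6=1/30
t_q=7/2 → seg 1, τ=1/2; S=0+1/30·τ+7/20·τ²+-7/120·τ³=31/320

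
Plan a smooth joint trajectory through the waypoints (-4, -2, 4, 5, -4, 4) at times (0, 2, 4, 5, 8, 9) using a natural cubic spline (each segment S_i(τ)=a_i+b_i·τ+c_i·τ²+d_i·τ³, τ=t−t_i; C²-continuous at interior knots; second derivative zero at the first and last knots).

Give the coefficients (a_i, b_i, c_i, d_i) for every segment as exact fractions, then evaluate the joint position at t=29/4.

Δ: Δ0=1, Δ1=3, Δ2=1, Δ3=-3, Δ4=8
row 1: diag=8, rhs=12; c'=1/4, d'=3/2
row 2: denom=6−2·1/4=11/2; d'=(-12−2·3/2)/(11/2)=-30/11
row 3: denom=8−1·2/11=86/11; d'=(-24−1·-30/11)/(86/11)=-117/43
row 4: denom=8−3·33/86=589/86; d'=(66−3·-117/43)/(589/86)=6378/589
back: M4=6378/589
back: M3=-117/43−33/86·6378/589=-4050/589
back: M2=-30/11−2/11·-4050/589=-870/589
back: M1=3/2−1/4·-870/589=1101/589
M: M0=0, M1=1101/589, M2=-870/589, M3=-4050/589, M4=6378/589, M5=0
seg 0: a=-4, c=M0/2=0, d=(M1−M0)/(6·2)=367/2356, b=Δ0−h0·(2M0+M1)/6=222/589
seg 1: a=-2, c=M1/2=1101/1178, d=(M2−M1)/(6·2)=-657/2356, b=Δ1−h1·(2M1+M2)/6=1323/589
seg 2: a=4, c=M2/2=-435/589, d=(M3−M2)/(6·1)=-530/589, b=Δ2−h2·(2M2+M3)/6=1554/589
seg 3: a=5, c=M3/2=-2025/589, d=(M4−M3)/(6·3)=1738/1767, b=Δ3−h3·(2M3+M4)/6=-906/589
seg 4: a=-4, c=M4/2=3189/589, d=(M5−M4)/(6·1)=-1063/589, b=Δ4−h4·(2M4+M5)/6=2586/589
t_q=29/4 → seg 3, τ=9/4; S=5+-906/589·τ+-2025/589·τ²+1738/1767·τ³=-4625/992

  seg 0: a=-4 b=222/589 c=0 d=367/2356
  seg 1: a=-2 b=1323/589 c=1101/1178 d=-657/2356
  seg 2: a=4 b=1554/589 c=-435/589 d=-530/589
  seg 3: a=5 b=-906/589 c=-2025/589 d=1738/1767
  seg 4: a=-4 b=2586/589 c=3189/589 d=-1063/589
S(29/4) = -4625/992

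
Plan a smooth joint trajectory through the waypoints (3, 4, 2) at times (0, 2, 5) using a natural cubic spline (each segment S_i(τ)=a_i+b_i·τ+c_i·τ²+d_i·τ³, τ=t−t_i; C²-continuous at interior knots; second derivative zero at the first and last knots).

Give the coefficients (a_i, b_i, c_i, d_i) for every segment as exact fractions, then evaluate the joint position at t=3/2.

  seg 0: a=3 b=11/15 c=0 d=-7/120
  seg 1: a=4 b=1/30 c=-7/20 d=7/180
S(3/2) = 1249/320

Δ: Δ0=1/2, Δ1=-2/3
row 1: diag=10, rhs=-7; c'=3/10, d'=-7/10
back: M1=-7/10
M: M0=0, M1=-7/10, M2=0
seg 0: a=3, c=M0/2=0, d=(M1−M0)/(6·2)=-7/120, b=Δ0−h0·(2M0+M1)/6=11/15
seg 1: a=4, c=M1/2=-7/20, d=(M2−M1)/(6·3)=7/180, b=Δ1−h1·(2M1+M2)/6=1/30
t_q=3/2 → seg 0, τ=3/2; S=3+11/15·τ+0·τ²+-7/120·τ³=1249/320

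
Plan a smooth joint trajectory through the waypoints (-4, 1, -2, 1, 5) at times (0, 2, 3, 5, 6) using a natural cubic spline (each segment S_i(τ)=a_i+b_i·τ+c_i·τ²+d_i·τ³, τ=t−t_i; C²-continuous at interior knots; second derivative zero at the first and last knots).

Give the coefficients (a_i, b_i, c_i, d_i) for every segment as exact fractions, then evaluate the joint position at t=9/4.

  seg 0: a=-4 b=287/62 c=0 d=-33/62
  seg 1: a=1 b=-109/62 c=-99/31 d=121/62
  seg 2: a=-2 b=-71/31 c=165/62 d=-95/248
  seg 3: a=1 b=233/62 c=45/124 d=-15/124
S(9/4) = 1553/3968

Δ: Δ0=5/2, Δ1=-3, Δ2=3/2, Δ3=4
row 1: diag=6, rhs=-33; c'=1/6, d'=-11/2
row 2: denom=6−1·1/6=35/6; d'=(27−1·-11/2)/(35/6)=39/7
row 3: denom=6−2·12/35=186/35; d'=(15−2·39/7)/(186/35)=45/62
back: M3=45/62
back: M2=39/7−12/35·45/62=165/31
back: M1=-11/2−1/6·165/31=-198/31
M: M0=0, M1=-198/31, M2=165/31, M3=45/62, M4=0
seg 0: a=-4, c=M0/2=0, d=(M1−M0)/(6·2)=-33/62, b=Δ0−h0·(2M0+M1)/6=287/62
seg 1: a=1, c=M1/2=-99/31, d=(M2−M1)/(6·1)=121/62, b=Δ1−h1·(2M1+M2)/6=-109/62
seg 2: a=-2, c=M2/2=165/62, d=(M3−M2)/(6·2)=-95/248, b=Δ2−h2·(2M2+M3)/6=-71/31
seg 3: a=1, c=M3/2=45/124, d=(M4−M3)/(6·1)=-15/124, b=Δ3−h3·(2M3+M4)/6=233/62
t_q=9/4 → seg 1, τ=1/4; S=1+-109/62·τ+-99/31·τ²+121/62·τ³=1553/3968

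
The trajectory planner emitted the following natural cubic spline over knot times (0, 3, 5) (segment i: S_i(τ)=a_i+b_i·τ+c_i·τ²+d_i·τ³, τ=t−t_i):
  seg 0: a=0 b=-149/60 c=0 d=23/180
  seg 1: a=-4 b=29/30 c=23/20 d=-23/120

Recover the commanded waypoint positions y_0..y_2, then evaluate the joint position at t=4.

y_0=0 y_1=-4 y_2=1
S(4) = -83/40

y_0 = S_0(0) = a_0 = 0
y_1 = S_1(0) = a_1 = -4
y_2 = S_1(2) = 1
t_q=4 is in segment 1 (τ=1); S_1(τ)=-83/40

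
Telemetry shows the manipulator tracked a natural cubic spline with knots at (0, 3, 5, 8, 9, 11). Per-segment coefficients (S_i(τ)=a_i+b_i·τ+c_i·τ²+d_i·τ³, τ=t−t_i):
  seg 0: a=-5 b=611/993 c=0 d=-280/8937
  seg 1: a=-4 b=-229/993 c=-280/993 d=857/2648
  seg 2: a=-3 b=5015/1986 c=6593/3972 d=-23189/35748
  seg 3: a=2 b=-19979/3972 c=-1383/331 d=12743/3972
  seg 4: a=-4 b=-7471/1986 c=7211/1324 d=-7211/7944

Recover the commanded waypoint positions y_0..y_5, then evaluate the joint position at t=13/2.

y_0=-5 y_1=-4 y_2=-3 y_3=2 y_4=-4 y_5=3
S(13/2) = 24713/10592

y_0 = S_0(0) = a_0 = -5
y_1 = S_1(0) = a_1 = -4
y_2 = S_2(0) = a_2 = -3
y_3 = S_3(0) = a_3 = 2
y_4 = S_4(0) = a_4 = -4
y_5 = S_4(2) = 3
t_q=13/2 is in segment 2 (τ=3/2); S_2(τ)=24713/10592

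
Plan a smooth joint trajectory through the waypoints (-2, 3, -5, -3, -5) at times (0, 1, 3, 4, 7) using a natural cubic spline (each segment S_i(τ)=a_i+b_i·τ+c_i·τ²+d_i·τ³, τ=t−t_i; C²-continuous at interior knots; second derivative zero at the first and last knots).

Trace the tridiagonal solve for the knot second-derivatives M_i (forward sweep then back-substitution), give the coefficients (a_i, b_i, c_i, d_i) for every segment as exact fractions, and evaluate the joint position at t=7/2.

Δ: Δ0=5, Δ1=-4, Δ2=2, Δ3=-2/3
row 1: diag=6, rhs=-54; c'=1/3, d'=-9
row 2: denom=6−2·1/3=16/3; d'=(36−2·-9)/(16/3)=81/8
row 3: denom=8−1·3/16=125/16; d'=(-16−1·81/8)/(125/16)=-418/125
back: M3=-418/125
back: M2=81/8−3/16·-418/125=1344/125
back: M1=-9−1/3·1344/125=-1573/125
M: M0=0, M1=-1573/125, M2=1344/125, M3=-418/125, M4=0
seg 0: a=-2, c=M0/2=0, d=(M1−M0)/(6·1)=-1573/750, b=Δ0−h0·(2M0+M1)/6=5323/750
seg 1: a=3, c=M1/2=-1573/250, d=(M2−M1)/(6·2)=2917/1500, b=Δ1−h1·(2M1+M2)/6=302/375
seg 2: a=-5, c=M2/2=672/125, d=(M3−M2)/(6·1)=-881/375, b=Δ2−h2·(2M2+M3)/6=-77/75
seg 3: a=-3, c=M3/2=-209/125, d=(M4−M3)/(6·3)=209/1125, b=Δ3−h3·(2M3+M4)/6=1004/375
t_q=7/2 → seg 2, τ=1/2; S=-5+-77/75·τ+672/125·τ²+-881/375·τ³=-4463/1000

  seg 0: a=-2 b=5323/750 c=0 d=-1573/750
  seg 1: a=3 b=302/375 c=-1573/250 d=2917/1500
  seg 2: a=-5 b=-77/75 c=672/125 d=-881/375
  seg 3: a=-3 b=1004/375 c=-209/125 d=209/1125
S(7/2) = -4463/1000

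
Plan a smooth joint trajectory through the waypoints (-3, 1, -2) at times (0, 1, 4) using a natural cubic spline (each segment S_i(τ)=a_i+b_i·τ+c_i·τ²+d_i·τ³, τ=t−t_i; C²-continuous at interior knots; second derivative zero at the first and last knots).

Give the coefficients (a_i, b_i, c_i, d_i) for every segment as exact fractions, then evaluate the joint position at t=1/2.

Δ: Δ0=4, Δ1=-1
row 1: diag=8, rhs=-30; c'=3/8, d'=-15/4
back: M1=-15/4
M: M0=0, M1=-15/4, M2=0
seg 0: a=-3, c=M0/2=0, d=(M1−M0)/(6·1)=-5/8, b=Δ0−h0·(2M0+M1)/6=37/8
seg 1: a=1, c=M1/2=-15/8, d=(M2−M1)/(6·3)=5/24, b=Δ1−h1·(2M1+M2)/6=11/4
t_q=1/2 → seg 0, τ=1/2; S=-3+37/8·τ+0·τ²+-5/8·τ³=-49/64

  seg 0: a=-3 b=37/8 c=0 d=-5/8
  seg 1: a=1 b=11/4 c=-15/8 d=5/24
S(1/2) = -49/64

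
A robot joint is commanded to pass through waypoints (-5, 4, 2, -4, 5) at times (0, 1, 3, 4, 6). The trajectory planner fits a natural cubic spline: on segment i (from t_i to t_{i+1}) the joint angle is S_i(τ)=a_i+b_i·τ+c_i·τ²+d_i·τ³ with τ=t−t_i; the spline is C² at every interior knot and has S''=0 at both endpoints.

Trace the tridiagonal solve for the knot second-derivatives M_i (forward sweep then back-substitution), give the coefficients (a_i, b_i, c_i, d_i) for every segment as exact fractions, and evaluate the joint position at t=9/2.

  seg 0: a=-5 b=1943/186 c=0 d=-269/186
  seg 1: a=4 b=568/93 c=-269/62 d=73/186
  seg 2: a=2 b=-608/93 c=-123/62 d=469/186
  seg 3: a=-4 b=-547/186 c=173/31 d=-173/186
S(9/2) = -2079/496

Δ: Δ0=9, Δ1=-1, Δ2=-6, Δ3=9/2
row 1: diag=6, rhs=-60; c'=1/3, d'=-10
row 2: denom=6−2·1/3=16/3; d'=(-30−2·-10)/(16/3)=-15/8
row 3: denom=6−1·3/16=93/16; d'=(63−1·-15/8)/(93/16)=346/31
back: M3=346/31
back: M2=-15/8−3/16·346/31=-123/31
back: M1=-10−1/3·-123/31=-269/31
M: M0=0, M1=-269/31, M2=-123/31, M3=346/31, M4=0
seg 0: a=-5, c=M0/2=0, d=(M1−M0)/(6·1)=-269/186, b=Δ0−h0·(2M0+M1)/6=1943/186
seg 1: a=4, c=M1/2=-269/62, d=(M2−M1)/(6·2)=73/186, b=Δ1−h1·(2M1+M2)/6=568/93
seg 2: a=2, c=M2/2=-123/62, d=(M3−M2)/(6·1)=469/186, b=Δ2−h2·(2M2+M3)/6=-608/93
seg 3: a=-4, c=M3/2=173/31, d=(M4−M3)/(6·2)=-173/186, b=Δ3−h3·(2M3+M4)/6=-547/186
t_q=9/2 → seg 3, τ=1/2; S=-4+-547/186·τ+173/31·τ²+-173/186·τ³=-2079/496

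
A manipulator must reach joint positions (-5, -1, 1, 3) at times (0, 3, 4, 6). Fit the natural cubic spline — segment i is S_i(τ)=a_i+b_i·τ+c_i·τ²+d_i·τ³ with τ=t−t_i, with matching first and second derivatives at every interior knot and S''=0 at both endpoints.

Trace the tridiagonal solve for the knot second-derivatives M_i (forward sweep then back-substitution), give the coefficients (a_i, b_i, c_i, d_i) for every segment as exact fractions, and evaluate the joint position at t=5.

Δ: Δ0=4/3, Δ1=2, Δ2=1
row 1: diag=8, rhs=4; c'=1/8, d'=1/2
row 2: denom=6−1·1/8=47/8; d'=(-6−1·1/2)/(47/8)=-52/47
back: M2=-52/47
back: M1=1/2−1/8·-52/47=30/47
M: M0=0, M1=30/47, M2=-52/47, M3=0
seg 0: a=-5, c=M0/2=0, d=(M1−M0)/(6·3)=5/141, b=Δ0−h0·(2M0+M1)/6=143/141
seg 1: a=-1, c=M1/2=15/47, d=(M2−M1)/(6·1)=-41/141, b=Δ1−h1·(2M1+M2)/6=278/141
seg 2: a=1, c=M2/2=-26/47, d=(M3−M2)/(6·2)=13/141, b=Δ2−h2·(2M2+M3)/6=245/141
t_q=5 → seg 2, τ=1; S=1+245/141·τ+-26/47·τ²+13/141·τ³=107/47

  seg 0: a=-5 b=143/141 c=0 d=5/141
  seg 1: a=-1 b=278/141 c=15/47 d=-41/141
  seg 2: a=1 b=245/141 c=-26/47 d=13/141
S(5) = 107/47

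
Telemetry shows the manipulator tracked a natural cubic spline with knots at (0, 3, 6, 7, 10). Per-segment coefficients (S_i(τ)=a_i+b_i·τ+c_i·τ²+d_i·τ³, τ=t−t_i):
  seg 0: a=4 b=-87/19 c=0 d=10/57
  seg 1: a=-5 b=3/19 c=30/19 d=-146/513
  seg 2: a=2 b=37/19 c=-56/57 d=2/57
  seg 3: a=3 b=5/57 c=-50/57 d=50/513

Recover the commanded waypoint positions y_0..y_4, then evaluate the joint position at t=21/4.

y_0 = S_0(0) = a_0 = 4
y_1 = S_1(0) = a_1 = -5
y_2 = S_2(0) = a_2 = 2
y_3 = S_3(0) = a_3 = 3
y_4 = S_3(3) = -2
t_q=21/4 is in segment 1 (τ=9/4); S_1(τ)=65/608

y_0=4 y_1=-5 y_2=2 y_3=3 y_4=-2
S(21/4) = 65/608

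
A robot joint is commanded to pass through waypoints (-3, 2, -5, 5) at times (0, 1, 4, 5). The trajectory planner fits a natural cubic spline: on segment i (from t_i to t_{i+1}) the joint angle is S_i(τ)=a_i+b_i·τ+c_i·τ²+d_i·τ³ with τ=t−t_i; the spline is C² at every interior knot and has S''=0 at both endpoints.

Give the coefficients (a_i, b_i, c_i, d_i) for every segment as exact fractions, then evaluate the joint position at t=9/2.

  seg 0: a=-3 b=1112/165 c=0 d=-287/165
  seg 1: a=2 b=251/165 c=-287/55 d=59/45
  seg 2: a=-5 b=926/165 c=362/55 d=-362/165
S(9/2) = -181/220

Δ: Δ0=5, Δ1=-7/3, Δ2=10
row 1: diag=8, rhs=-44; c'=3/8, d'=-11/2
row 2: denom=8−3·3/8=55/8; d'=(74−3·-11/2)/(55/8)=724/55
back: M2=724/55
back: M1=-11/2−3/8·724/55=-574/55
M: M0=0, M1=-574/55, M2=724/55, M3=0
seg 0: a=-3, c=M0/2=0, d=(M1−M0)/(6·1)=-287/165, b=Δ0−h0·(2M0+M1)/6=1112/165
seg 1: a=2, c=M1/2=-287/55, d=(M2−M1)/(6·3)=59/45, b=Δ1−h1·(2M1+M2)/6=251/165
seg 2: a=-5, c=M2/2=362/55, d=(M3−M2)/(6·1)=-362/165, b=Δ2−h2·(2M2+M3)/6=926/165
t_q=9/2 → seg 2, τ=1/2; S=-5+926/165·τ+362/55·τ²+-362/165·τ³=-181/220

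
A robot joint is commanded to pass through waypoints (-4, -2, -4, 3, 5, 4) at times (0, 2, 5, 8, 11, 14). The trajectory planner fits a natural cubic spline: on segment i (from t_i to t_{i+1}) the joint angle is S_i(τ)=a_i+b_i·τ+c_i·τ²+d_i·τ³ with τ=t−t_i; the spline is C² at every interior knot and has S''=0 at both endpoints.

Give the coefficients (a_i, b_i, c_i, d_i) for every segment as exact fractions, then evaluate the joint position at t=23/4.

Δ: Δ0=1, Δ1=-2/3, Δ2=7/3, Δ3=2/3, Δ4=-1/3
row 1: diag=10, rhs=-10; c'=3/10, d'=-1
row 2: denom=12−3·3/10=111/10; d'=(18−3·-1)/(111/10)=70/37
row 3: denom=12−3·10/37=414/37; d'=(-10−3·70/37)/(414/37)=-290/207
row 4: denom=12−3·37/138=515/46; d'=(-6−3·-290/207)/(515/46)=-248/1545
back: M4=-248/1545
back: M3=-290/207−37/138·-248/1545=-2098/1545
back: M2=70/37−10/37·-2098/1545=698/309
back: M1=-1−3/10·698/309=-864/515
M: M0=0, M1=-864/515, M2=698/309, M3=-2098/1545, M4=-248/1545, M5=0
seg 0: a=-4, c=M0/2=0, d=(M1−M0)/(6·2)=-72/515, b=Δ0−h0·(2M0+M1)/6=803/515
seg 1: a=-2, c=M1/2=-432/515, d=(M2−M1)/(6·3)=3041/13905, b=Δ1−h1·(2M1+M2)/6=-61/515
seg 2: a=-4, c=M2/2=349/309, d=(M3−M2)/(6·3)=-2794/13905, b=Δ2−h2·(2M2+M3)/6=388/515
seg 3: a=3, c=M3/2=-1049/1545, d=(M4−M3)/(6·3)=185/2781, b=Δ3−h3·(2M3+M4)/6=1084/515
seg 4: a=5, c=M4/2=-124/1545, d=(M5−M4)/(6·3)=124/13905, b=Δ4−h4·(2M4+M5)/6=-89/515
t_q=23/4 → seg 2, τ=3/4; S=-4+388/515·τ+349/309·τ²+-2794/13905·τ³=-9507/3296

  seg 0: a=-4 b=803/515 c=0 d=-72/515
  seg 1: a=-2 b=-61/515 c=-432/515 d=3041/13905
  seg 2: a=-4 b=388/515 c=349/309 d=-2794/13905
  seg 3: a=3 b=1084/515 c=-1049/1545 d=185/2781
  seg 4: a=5 b=-89/515 c=-124/1545 d=124/13905
S(23/4) = -9507/3296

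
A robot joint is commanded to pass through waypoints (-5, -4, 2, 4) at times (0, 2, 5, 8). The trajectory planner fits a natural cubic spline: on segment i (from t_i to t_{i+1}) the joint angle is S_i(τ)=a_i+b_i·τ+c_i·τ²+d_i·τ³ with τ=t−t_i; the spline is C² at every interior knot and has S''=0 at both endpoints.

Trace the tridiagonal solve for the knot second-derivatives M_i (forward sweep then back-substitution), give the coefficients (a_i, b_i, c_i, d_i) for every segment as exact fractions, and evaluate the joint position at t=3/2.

Δ: Δ0=1/2, Δ1=2, Δ2=2/3
row 1: diag=10, rhs=9; c'=3/10, d'=9/10
row 2: denom=12−3·3/10=111/10; d'=(-8−3·9/10)/(111/10)=-107/111
back: M2=-107/111
back: M1=9/10−3/10·-107/111=44/37
M: M0=0, M1=44/37, M2=-107/111, M3=0
seg 0: a=-5, c=M0/2=0, d=(M1−M0)/(6·2)=11/111, b=Δ0−h0·(2M0+M1)/6=23/222
seg 1: a=-4, c=M1/2=22/37, d=(M2−M1)/(6·3)=-239/1998, b=Δ1−h1·(2M1+M2)/6=287/222
seg 2: a=2, c=M2/2=-107/222, d=(M3−M2)/(6·3)=107/1998, b=Δ2−h2·(2M2+M3)/6=181/111
t_q=3/2 → seg 0, τ=3/2; S=-5+23/222·τ+0·τ²+11/111·τ³=-1335/296

  seg 0: a=-5 b=23/222 c=0 d=11/111
  seg 1: a=-4 b=287/222 c=22/37 d=-239/1998
  seg 2: a=2 b=181/111 c=-107/222 d=107/1998
S(3/2) = -1335/296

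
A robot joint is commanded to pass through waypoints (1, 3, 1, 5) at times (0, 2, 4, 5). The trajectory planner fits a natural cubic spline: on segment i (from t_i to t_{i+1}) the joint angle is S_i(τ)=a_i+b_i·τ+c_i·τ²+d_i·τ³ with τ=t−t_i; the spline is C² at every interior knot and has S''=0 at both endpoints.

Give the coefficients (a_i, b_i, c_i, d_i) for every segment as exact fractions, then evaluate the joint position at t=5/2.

  seg 0: a=1 b=2 c=0 d=-1/4
  seg 1: a=3 b=-1 c=-3/2 d=3/4
  seg 2: a=1 b=2 c=3 d=-1
S(5/2) = 71/32

Δ: Δ0=1, Δ1=-1, Δ2=4
row 1: diag=8, rhs=-12; c'=1/4, d'=-3/2
row 2: denom=6−2·1/4=11/2; d'=(30−2·-3/2)/(11/2)=6
back: M2=6
back: M1=-3/2−1/4·6=-3
M: M0=0, M1=-3, M2=6, M3=0
seg 0: a=1, c=M0/2=0, d=(M1−M0)/(6·2)=-1/4, b=Δ0−h0·(2M0+M1)/6=2
seg 1: a=3, c=M1/2=-3/2, d=(M2−M1)/(6·2)=3/4, b=Δ1−h1·(2M1+M2)/6=-1
seg 2: a=1, c=M2/2=3, d=(M3−M2)/(6·1)=-1, b=Δ2−h2·(2M2+M3)/6=2
t_q=5/2 → seg 1, τ=1/2; S=3+-1·τ+-3/2·τ²+3/4·τ³=71/32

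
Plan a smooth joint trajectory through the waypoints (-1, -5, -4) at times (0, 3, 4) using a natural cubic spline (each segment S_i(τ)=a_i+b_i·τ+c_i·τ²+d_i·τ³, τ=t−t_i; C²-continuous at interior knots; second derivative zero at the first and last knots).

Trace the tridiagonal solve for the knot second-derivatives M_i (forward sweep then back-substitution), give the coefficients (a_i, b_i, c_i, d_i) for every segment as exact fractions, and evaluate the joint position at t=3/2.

Δ: Δ0=-4/3, Δ1=1
row 1: diag=8, rhs=14; c'=1/8, d'=7/4
back: M1=7/4
M: M0=0, M1=7/4, M2=0
seg 0: a=-1, c=M0/2=0, d=(M1−M0)/(6·3)=7/72, b=Δ0−h0·(2M0+M1)/6=-53/24
seg 1: a=-5, c=M1/2=7/8, d=(M2−M1)/(6·1)=-7/24, b=Δ1−h1·(2M1+M2)/6=5/12
t_q=3/2 → seg 0, τ=3/2; S=-1+-53/24·τ+0·τ²+7/72·τ³=-255/64

  seg 0: a=-1 b=-53/24 c=0 d=7/72
  seg 1: a=-5 b=5/12 c=7/8 d=-7/24
S(3/2) = -255/64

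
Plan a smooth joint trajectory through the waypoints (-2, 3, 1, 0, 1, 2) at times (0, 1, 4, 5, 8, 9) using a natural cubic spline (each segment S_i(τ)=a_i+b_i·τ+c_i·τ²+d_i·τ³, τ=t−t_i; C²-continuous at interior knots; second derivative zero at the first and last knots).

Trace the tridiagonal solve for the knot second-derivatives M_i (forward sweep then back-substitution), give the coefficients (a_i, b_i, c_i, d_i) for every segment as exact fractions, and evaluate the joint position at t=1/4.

Δ: Δ0=5, Δ1=-2/3, Δ2=-1, Δ3=1/3, Δ4=1
row 1: diag=8, rhs=-34; c'=3/8, d'=-17/4
row 2: denom=8−3·3/8=55/8; d'=(-2−3·-17/4)/(55/8)=86/55
row 3: denom=8−1·8/55=432/55; d'=(8−1·86/55)/(432/55)=59/72
row 4: denom=8−3·55/144=329/48; d'=(4−3·59/72)/(329/48)=74/329
back: M4=74/329
back: M3=59/72−55/144·74/329=724/987
back: M2=86/55−8/55·724/987=1438/987
back: M1=-17/4−3/8·1438/987=-1578/329
M: M0=0, M1=-1578/329, M2=1438/987, M3=724/987, M4=74/329, M5=0
seg 0: a=-2, c=M0/2=0, d=(M1−M0)/(6·1)=-263/329, b=Δ0−h0·(2M0+M1)/6=1908/329
seg 1: a=3, c=M1/2=-789/329, d=(M2−M1)/(6·3)=3086/8883, b=Δ1−h1·(2M1+M2)/6=1119/329
seg 2: a=1, c=M2/2=719/987, d=(M3−M2)/(6·1)=-17/141, b=Δ2−h2·(2M2+M3)/6=-529/329
seg 3: a=0, c=M3/2=362/987, d=(M4−M3)/(6·3)=-251/8883, b=Δ3−h3·(2M3+M4)/6=-506/987
seg 4: a=1, c=M4/2=37/329, d=(M5−M4)/(6·1)=-37/987, b=Δ4−h4·(2M4+M5)/6=913/987
t_q=1/4 → seg 0, τ=1/4; S=-2+1908/329·τ+0·τ²+-263/329·τ³=-11847/21056

  seg 0: a=-2 b=1908/329 c=0 d=-263/329
  seg 1: a=3 b=1119/329 c=-789/329 d=3086/8883
  seg 2: a=1 b=-529/329 c=719/987 d=-17/141
  seg 3: a=0 b=-506/987 c=362/987 d=-251/8883
  seg 4: a=1 b=913/987 c=37/329 d=-37/987
S(1/4) = -11847/21056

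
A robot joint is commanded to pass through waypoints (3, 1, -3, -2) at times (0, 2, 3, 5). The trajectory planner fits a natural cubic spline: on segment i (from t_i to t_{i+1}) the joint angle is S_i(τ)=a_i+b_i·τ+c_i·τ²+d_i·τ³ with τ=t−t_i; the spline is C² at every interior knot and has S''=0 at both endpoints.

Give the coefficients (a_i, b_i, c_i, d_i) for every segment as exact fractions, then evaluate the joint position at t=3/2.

Δ: Δ0=-1, Δ1=-4, Δ2=1/2
row 1: diag=6, rhs=-18; c'=1/6, d'=-3
row 2: denom=6−1·1/6=35/6; d'=(27−1·-3)/(35/6)=36/7
back: M2=36/7
back: M1=-3−1/6·36/7=-27/7
M: M0=0, M1=-27/7, M2=36/7, M3=0
seg 0: a=3, c=M0/2=0, d=(M1−M0)/(6·2)=-9/28, b=Δ0−h0·(2M0+M1)/6=2/7
seg 1: a=1, c=M1/2=-27/14, d=(M2−M1)/(6·1)=3/2, b=Δ1−h1·(2M1+M2)/6=-25/7
seg 2: a=-3, c=M2/2=18/7, d=(M3−M2)/(6·2)=-3/7, b=Δ2−h2·(2M2+M3)/6=-41/14
t_q=3/2 → seg 0, τ=3/2; S=3+2/7·τ+0·τ²+-9/28·τ³=75/32

  seg 0: a=3 b=2/7 c=0 d=-9/28
  seg 1: a=1 b=-25/7 c=-27/14 d=3/2
  seg 2: a=-3 b=-41/14 c=18/7 d=-3/7
S(3/2) = 75/32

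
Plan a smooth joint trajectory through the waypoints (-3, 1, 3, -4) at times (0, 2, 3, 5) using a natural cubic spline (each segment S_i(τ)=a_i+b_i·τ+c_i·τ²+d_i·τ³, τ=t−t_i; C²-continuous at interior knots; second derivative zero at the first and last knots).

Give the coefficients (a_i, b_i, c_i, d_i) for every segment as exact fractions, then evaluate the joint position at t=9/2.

  seg 0: a=-3 b=59/35 c=0 d=11/140
  seg 1: a=1 b=92/35 c=33/70 d=-11/10
  seg 2: a=3 b=19/70 c=-99/35 d=33/70
S(9/2) = -153/112

Δ: Δ0=2, Δ1=2, Δ2=-7/2
row 1: diag=6, rhs=0; c'=1/6, d'=0
row 2: denom=6−1·1/6=35/6; d'=(-33−1·0)/(35/6)=-198/35
back: M2=-198/35
back: M1=0−1/6·-198/35=33/35
M: M0=0, M1=33/35, M2=-198/35, M3=0
seg 0: a=-3, c=M0/2=0, d=(M1−M0)/(6·2)=11/140, b=Δ0−h0·(2M0+M1)/6=59/35
seg 1: a=1, c=M1/2=33/70, d=(M2−M1)/(6·1)=-11/10, b=Δ1−h1·(2M1+M2)/6=92/35
seg 2: a=3, c=M2/2=-99/35, d=(M3−M2)/(6·2)=33/70, b=Δ2−h2·(2M2+M3)/6=19/70
t_q=9/2 → seg 2, τ=3/2; S=3+19/70·τ+-99/35·τ²+33/70·τ³=-153/112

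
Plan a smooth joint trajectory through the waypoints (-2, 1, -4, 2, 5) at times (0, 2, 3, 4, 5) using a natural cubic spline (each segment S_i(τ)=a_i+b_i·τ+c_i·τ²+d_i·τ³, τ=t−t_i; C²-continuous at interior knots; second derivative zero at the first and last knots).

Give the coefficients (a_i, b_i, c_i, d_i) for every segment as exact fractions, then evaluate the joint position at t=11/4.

Δ: Δ0=3/2, Δ1=-5, Δ2=6, Δ3=3
row 1: diag=6, rhs=-39; c'=1/6, d'=-13/2
row 2: denom=4−1·1/6=23/6; d'=(66−1·-13/2)/(23/6)=435/23
row 3: denom=4−1·6/23=86/23; d'=(-18−1·435/23)/(86/23)=-849/86
back: M3=-849/86
back: M2=435/23−6/23·-849/86=924/43
back: M1=-13/2−1/6·924/43=-867/86
M: M0=0, M1=-867/86, M2=924/43, M3=-849/86, M4=0
seg 0: a=-2, c=M0/2=0, d=(M1−M0)/(6·2)=-289/344, b=Δ0−h0·(2M0+M1)/6=209/43
seg 1: a=1, c=M1/2=-867/172, d=(M2−M1)/(6·1)=905/172, b=Δ1−h1·(2M1+M2)/6=-449/86
seg 2: a=-4, c=M2/2=462/43, d=(M3−M2)/(6·1)=-899/172, b=Δ2−h2·(2M2+M3)/6=83/172
seg 3: a=2, c=M3/2=-849/172, d=(M4−M3)/(6·1)=283/172, b=Δ3−h3·(2M3+M4)/6=541/86
t_q=11/4 → seg 1, τ=3/4; S=1+-449/86·τ+-867/172·τ²+905/172·τ³=-38873/11008

  seg 0: a=-2 b=209/43 c=0 d=-289/344
  seg 1: a=1 b=-449/86 c=-867/172 d=905/172
  seg 2: a=-4 b=83/172 c=462/43 d=-899/172
  seg 3: a=2 b=541/86 c=-849/172 d=283/172
S(11/4) = -38873/11008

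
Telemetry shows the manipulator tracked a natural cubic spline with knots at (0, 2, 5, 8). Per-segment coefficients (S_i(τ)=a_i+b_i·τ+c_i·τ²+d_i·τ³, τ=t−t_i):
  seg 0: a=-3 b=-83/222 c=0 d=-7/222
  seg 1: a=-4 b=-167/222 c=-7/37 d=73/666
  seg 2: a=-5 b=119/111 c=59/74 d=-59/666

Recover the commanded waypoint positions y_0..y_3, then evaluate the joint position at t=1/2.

y_0 = S_0(0) = a_0 = -3
y_1 = S_1(0) = a_1 = -4
y_2 = S_2(0) = a_2 = -5
y_3 = S_2(3) = 3
t_q=1/2 is in segment 0 (τ=1/2); S_0(τ)=-1889/592

y_0=-3 y_1=-4 y_2=-5 y_3=3
S(1/2) = -1889/592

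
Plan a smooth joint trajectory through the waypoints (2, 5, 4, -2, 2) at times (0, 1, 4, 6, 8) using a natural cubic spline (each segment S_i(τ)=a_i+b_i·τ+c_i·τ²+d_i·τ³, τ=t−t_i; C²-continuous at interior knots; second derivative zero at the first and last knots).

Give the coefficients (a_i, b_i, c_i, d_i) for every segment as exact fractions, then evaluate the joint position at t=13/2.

Δ: Δ0=3, Δ1=-1/3, Δ2=-3, Δ3=2
row 1: diag=8, rhs=-20; c'=3/8, d'=-5/2
row 2: denom=10−3·3/8=71/8; d'=(-16−3·-5/2)/(71/8)=-68/71
row 3: denom=8−2·16/71=536/71; d'=(30−2·-68/71)/(536/71)=1133/268
back: M3=1133/268
back: M2=-68/71−16/71·1133/268=-128/67
back: M1=-5/2−3/8·-128/67=-239/134
M: M0=0, M1=-239/134, M2=-128/67, M3=1133/268, M4=0
seg 0: a=2, c=M0/2=0, d=(M1−M0)/(6·1)=-239/804, b=Δ0−h0·(2M0+M1)/6=2651/804
seg 1: a=5, c=M1/2=-239/268, d=(M2−M1)/(6·3)=-17/2412, b=Δ1−h1·(2M1+M2)/6=967/402
seg 2: a=4, c=M2/2=-64/67, d=(M3−M2)/(6·2)=1645/3216, b=Δ2−h2·(2M2+M3)/6=-2521/804
seg 3: a=-2, c=M3/2=1133/536, d=(M4−M3)/(6·2)=-1133/3216, b=Δ3−h3·(2M3+M4)/6=-329/402
t_q=13/2 → seg 3, τ=1/2; S=-2+-329/402·τ+1133/536·τ²+-1133/3216·τ³=-16507/8576

  seg 0: a=2 b=2651/804 c=0 d=-239/804
  seg 1: a=5 b=967/402 c=-239/268 d=-17/2412
  seg 2: a=4 b=-2521/804 c=-64/67 d=1645/3216
  seg 3: a=-2 b=-329/402 c=1133/536 d=-1133/3216
S(13/2) = -16507/8576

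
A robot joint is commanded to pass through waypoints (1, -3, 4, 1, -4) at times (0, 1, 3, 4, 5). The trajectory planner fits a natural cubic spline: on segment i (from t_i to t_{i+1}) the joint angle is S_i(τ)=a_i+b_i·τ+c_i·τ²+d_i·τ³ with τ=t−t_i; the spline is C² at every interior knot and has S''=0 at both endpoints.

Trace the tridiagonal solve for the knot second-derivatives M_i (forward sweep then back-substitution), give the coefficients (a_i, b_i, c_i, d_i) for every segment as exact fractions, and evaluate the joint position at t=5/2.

Δ: Δ0=-4, Δ1=7/2, Δ2=-3, Δ3=-5
row 1: diag=6, rhs=45; c'=1/3, d'=15/2
row 2: denom=6−2·1/3=16/3; d'=(-39−2·15/2)/(16/3)=-81/8
row 3: denom=4−1·3/16=61/16; d'=(-12−1·-81/8)/(61/16)=-30/61
back: M3=-30/61
back: M2=-81/8−3/16·-30/61=-612/61
back: M1=15/2−1/3·-612/61=1323/122
M: M0=0, M1=1323/122, M2=-612/61, M3=-30/61, M4=0
seg 0: a=1, c=M0/2=0, d=(M1−M0)/(6·1)=441/244, b=Δ0−h0·(2M0+M1)/6=-1417/244
seg 1: a=-3, c=M1/2=1323/244, d=(M2−M1)/(6·2)=-849/488, b=Δ1−h1·(2M1+M2)/6=-47/122
seg 2: a=4, c=M2/2=-306/61, d=(M3−M2)/(6·1)=97/61, b=Δ2−h2·(2M2+M3)/6=26/61
seg 3: a=1, c=M3/2=-15/61, d=(M4−M3)/(6·1)=5/61, b=Δ3−h3·(2M3+M4)/6=-295/61
t_q=5/2 → seg 1, τ=3/2; S=-3+-47/122·τ+1323/244·τ²+-849/488·τ³=10737/3904

  seg 0: a=1 b=-1417/244 c=0 d=441/244
  seg 1: a=-3 b=-47/122 c=1323/244 d=-849/488
  seg 2: a=4 b=26/61 c=-306/61 d=97/61
  seg 3: a=1 b=-295/61 c=-15/61 d=5/61
S(5/2) = 10737/3904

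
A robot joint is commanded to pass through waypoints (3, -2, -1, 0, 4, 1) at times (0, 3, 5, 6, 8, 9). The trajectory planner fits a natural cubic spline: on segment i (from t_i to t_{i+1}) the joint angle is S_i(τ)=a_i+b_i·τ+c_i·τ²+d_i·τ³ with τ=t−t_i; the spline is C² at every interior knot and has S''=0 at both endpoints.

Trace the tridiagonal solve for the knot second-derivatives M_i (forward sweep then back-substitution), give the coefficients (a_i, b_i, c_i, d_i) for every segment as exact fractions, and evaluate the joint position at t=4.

  seg 0: a=3 b=-12287/5196 c=0 d=403/5196
  seg 1: a=-2 b=-703/2598 c=1209/1732 d=-1625/10392
  seg 2: a=-1 b=838/1299 c=-104/433 d=773/1299
  seg 3: a=0 b=2533/1299 c=669/433 d=-3949/5196
  seg 4: a=4 b=-1286/1299 c=-2611/866 d=2611/2598
S(4) = -5989/3464

Δ: Δ0=-5/3, Δ1=1/2, Δ2=1, Δ3=2, Δ4=-3
row 1: diag=10, rhs=13; c'=1/5, d'=13/10
row 2: denom=6−2·1/5=28/5; d'=(3−2·13/10)/(28/5)=1/14
row 3: denom=6−1·5/28=163/28; d'=(6−1·1/14)/(163/28)=166/163
row 4: denom=6−2·56/163=866/163; d'=(-30−2·166/163)/(866/163)=-2611/433
back: M4=-2611/433
back: M3=166/163−56/163·-2611/433=1338/433
back: M2=1/14−5/28·1338/433=-208/433
back: M1=13/10−1/5·-208/433=1209/866
M: M0=0, M1=1209/866, M2=-208/433, M3=1338/433, M4=-2611/433, M5=0
seg 0: a=3, c=M0/2=0, d=(M1−M0)/(6·3)=403/5196, b=Δ0−h0·(2M0+M1)/6=-12287/5196
seg 1: a=-2, c=M1/2=1209/1732, d=(M2−M1)/(6·2)=-1625/10392, b=Δ1−h1·(2M1+M2)/6=-703/2598
seg 2: a=-1, c=M2/2=-104/433, d=(M3−M2)/(6·1)=773/1299, b=Δ2−h2·(2M2+M3)/6=838/1299
seg 3: a=0, c=M3/2=669/433, d=(M4−M3)/(6·2)=-3949/5196, b=Δ3−h3·(2M3+M4)/6=2533/1299
seg 4: a=4, c=M4/2=-2611/866, d=(M5−M4)/(6·1)=2611/2598, b=Δ4−h4·(2M4+M5)/6=-1286/1299
t_q=4 → seg 1, τ=1; S=-2+-703/2598·τ+1209/1732·τ²+-1625/10392·τ³=-5989/3464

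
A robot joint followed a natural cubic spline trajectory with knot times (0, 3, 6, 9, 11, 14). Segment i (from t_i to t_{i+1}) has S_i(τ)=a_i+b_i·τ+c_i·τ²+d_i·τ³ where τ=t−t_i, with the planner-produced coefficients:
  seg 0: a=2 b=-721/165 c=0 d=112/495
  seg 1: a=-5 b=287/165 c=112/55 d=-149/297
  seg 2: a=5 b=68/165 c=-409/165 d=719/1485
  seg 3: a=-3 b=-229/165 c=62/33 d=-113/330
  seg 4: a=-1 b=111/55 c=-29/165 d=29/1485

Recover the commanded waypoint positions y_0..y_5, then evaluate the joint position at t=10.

y_0=2 y_1=-5 y_2=5 y_3=-3 y_4=-1 y_5=4
S(10) = -941/330

y_0 = S_0(0) = a_0 = 2
y_1 = S_1(0) = a_1 = -5
y_2 = S_2(0) = a_2 = 5
y_3 = S_3(0) = a_3 = -3
y_4 = S_4(0) = a_4 = -1
y_5 = S_4(3) = 4
t_q=10 is in segment 3 (τ=1); S_3(τ)=-941/330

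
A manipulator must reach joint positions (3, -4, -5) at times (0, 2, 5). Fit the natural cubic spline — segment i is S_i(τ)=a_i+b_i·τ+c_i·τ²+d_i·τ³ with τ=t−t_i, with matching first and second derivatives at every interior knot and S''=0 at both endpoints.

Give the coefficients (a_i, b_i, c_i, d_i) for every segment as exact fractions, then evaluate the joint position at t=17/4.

Δ: Δ0=-7/2, Δ1=-1/3
row 1: diag=10, rhs=19; c'=3/10, d'=19/10
back: M1=19/10
M: M0=0, M1=19/10, M2=0
seg 0: a=3, c=M0/2=0, d=(M1−M0)/(6·2)=19/120, b=Δ0−h0·(2M0+M1)/6=-62/15
seg 1: a=-4, c=M1/2=19/20, d=(M2−M1)/(6·3)=-19/180, b=Δ1−h1·(2M1+M2)/6=-67/30
t_q=17/4 → seg 1, τ=9/4; S=-4+-67/30·τ+19/20·τ²+-19/180·τ³=-1387/256

  seg 0: a=3 b=-62/15 c=0 d=19/120
  seg 1: a=-4 b=-67/30 c=19/20 d=-19/180
S(17/4) = -1387/256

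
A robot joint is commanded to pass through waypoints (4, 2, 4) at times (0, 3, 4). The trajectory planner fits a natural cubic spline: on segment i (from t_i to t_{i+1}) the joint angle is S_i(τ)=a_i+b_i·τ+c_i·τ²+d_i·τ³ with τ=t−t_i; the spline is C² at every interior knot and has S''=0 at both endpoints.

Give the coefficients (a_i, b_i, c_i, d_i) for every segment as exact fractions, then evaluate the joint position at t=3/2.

  seg 0: a=4 b=-5/3 c=0 d=1/9
  seg 1: a=2 b=4/3 c=1 d=-1/3
S(3/2) = 15/8

Δ: Δ0=-2/3, Δ1=2
row 1: diag=8, rhs=16; c'=1/8, d'=2
back: M1=2
M: M0=0, M1=2, M2=0
seg 0: a=4, c=M0/2=0, d=(M1−M0)/(6·3)=1/9, b=Δ0−h0·(2M0+M1)/6=-5/3
seg 1: a=2, c=M1/2=1, d=(M2−M1)/(6·1)=-1/3, b=Δ1−h1·(2M1+M2)/6=4/3
t_q=3/2 → seg 0, τ=3/2; S=4+-5/3·τ+0·τ²+1/9·τ³=15/8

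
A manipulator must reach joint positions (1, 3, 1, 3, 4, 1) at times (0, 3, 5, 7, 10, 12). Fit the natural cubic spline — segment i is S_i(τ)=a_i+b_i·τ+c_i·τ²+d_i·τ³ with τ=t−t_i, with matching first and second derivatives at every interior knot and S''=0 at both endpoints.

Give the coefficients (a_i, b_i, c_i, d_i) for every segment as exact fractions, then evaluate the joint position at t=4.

  seg 0: a=1 b=4445/3258 c=0 d=-2273/29322
  seg 1: a=3 b=-1187/1629 c=-2273/3258 d=1831/6516
  seg 2: a=1 b=-80/543 c=1610/1629 d=-1351/6516
  seg 3: a=3 b=2147/1629 c=-833/3258 d=-709/29322
  seg 4: a=4 b=-2831/3258 c=-257/543 d=257/3258
S(4) = 12085/6516

Δ: Δ0=2/3, Δ1=-1, Δ2=1, Δ3=1/3, Δ4=-3/2
row 1: diag=10, rhs=-10; c'=1/5, d'=-1
row 2: denom=8−2·1/5=38/5; d'=(12−2·-1)/(38/5)=35/19
row 3: denom=10−2·5/19=180/19; d'=(-4−2·35/19)/(180/19)=-73/90
row 4: denom=10−3·19/60=181/20; d'=(-11−3·-73/90)/(181/20)=-514/543
back: M4=-514/543
back: M3=-73/90−19/60·-514/543=-833/1629
back: M2=35/19−5/19·-833/1629=3220/1629
back: M1=-1−1/5·3220/1629=-2273/1629
M: M0=0, M1=-2273/1629, M2=3220/1629, M3=-833/1629, M4=-514/543, M5=0
seg 0: a=1, c=M0/2=0, d=(M1−M0)/(6·3)=-2273/29322, b=Δ0−h0·(2M0+M1)/6=4445/3258
seg 1: a=3, c=M1/2=-2273/3258, d=(M2−M1)/(6·2)=1831/6516, b=Δ1−h1·(2M1+M2)/6=-1187/1629
seg 2: a=1, c=M2/2=1610/1629, d=(M3−M2)/(6·2)=-1351/6516, b=Δ2−h2·(2M2+M3)/6=-80/543
seg 3: a=3, c=M3/2=-833/3258, d=(M4−M3)/(6·3)=-709/29322, b=Δ3−h3·(2M3+M4)/6=2147/1629
seg 4: a=4, c=M4/2=-257/543, d=(M5−M4)/(6·2)=257/3258, b=Δ4−h4·(2M4+M5)/6=-2831/3258
t_q=4 → seg 1, τ=1; S=3+-1187/1629·τ+-2273/3258·τ²+1831/6516·τ³=12085/6516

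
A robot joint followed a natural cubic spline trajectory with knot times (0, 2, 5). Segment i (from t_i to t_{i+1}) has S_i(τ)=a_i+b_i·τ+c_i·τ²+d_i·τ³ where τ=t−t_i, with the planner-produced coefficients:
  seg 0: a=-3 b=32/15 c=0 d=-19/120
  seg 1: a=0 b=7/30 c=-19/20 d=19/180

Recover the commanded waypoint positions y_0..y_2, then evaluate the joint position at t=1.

y_0 = S_0(0) = a_0 = -3
y_1 = S_1(0) = a_1 = 0
y_2 = S_1(3) = -5
t_q=1 is in segment 0 (τ=1); S_0(τ)=-41/40

y_0=-3 y_1=0 y_2=-5
S(1) = -41/40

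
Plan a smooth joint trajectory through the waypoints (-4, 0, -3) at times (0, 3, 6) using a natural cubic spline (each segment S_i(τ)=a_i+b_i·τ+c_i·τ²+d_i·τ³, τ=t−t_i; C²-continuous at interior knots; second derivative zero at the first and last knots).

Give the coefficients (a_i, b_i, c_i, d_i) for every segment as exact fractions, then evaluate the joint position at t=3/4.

Δ: Δ0=4/3, Δ1=-1
row 1: diag=12, rhs=-14; c'=1/4, d'=-7/6
back: M1=-7/6
M: M0=0, M1=-7/6, M2=0
seg 0: a=-4, c=M0/2=0, d=(M1−M0)/(6·3)=-7/108, b=Δ0−h0·(2M0+M1)/6=23/12
seg 1: a=0, c=M1/2=-7/12, d=(M2−M1)/(6·3)=7/108, b=Δ1−h1·(2M1+M2)/6=1/6
t_q=3/4 → seg 0, τ=3/4; S=-4+23/12·τ+0·τ²+-7/108·τ³=-663/256

  seg 0: a=-4 b=23/12 c=0 d=-7/108
  seg 1: a=0 b=1/6 c=-7/12 d=7/108
S(3/4) = -663/256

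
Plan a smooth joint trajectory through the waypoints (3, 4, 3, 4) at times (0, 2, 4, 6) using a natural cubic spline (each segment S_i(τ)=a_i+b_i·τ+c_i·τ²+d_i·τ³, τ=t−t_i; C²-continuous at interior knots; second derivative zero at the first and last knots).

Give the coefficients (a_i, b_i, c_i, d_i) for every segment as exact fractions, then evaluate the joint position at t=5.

Δ: Δ0=1/2, Δ1=-1/2, Δ2=1/2
row 1: diag=8, rhs=-6; c'=1/4, d'=-3/4
row 2: denom=8−2·1/4=15/2; d'=(6−2·-3/4)/(15/2)=1
back: M2=1
back: M1=-3/4−1/4·1=-1
M: M0=0, M1=-1, M2=1, M3=0
seg 0: a=3, c=M0/2=0, d=(M1−M0)/(6·2)=-1/12, b=Δ0−h0·(2M0+M1)/6=5/6
seg 1: a=4, c=M1/2=-1/2, d=(M2−M1)/(6·2)=1/6, b=Δ1−h1·(2M1+M2)/6=-1/6
seg 2: a=3, c=M2/2=1/2, d=(M3−M2)/(6·2)=-1/12, b=Δ2−h2·(2M2+M3)/6=-1/6
t_q=5 → seg 2, τ=1; S=3+-1/6·τ+1/2·τ²+-1/12·τ³=13/4

  seg 0: a=3 b=5/6 c=0 d=-1/12
  seg 1: a=4 b=-1/6 c=-1/2 d=1/6
  seg 2: a=3 b=-1/6 c=1/2 d=-1/12
S(5) = 13/4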